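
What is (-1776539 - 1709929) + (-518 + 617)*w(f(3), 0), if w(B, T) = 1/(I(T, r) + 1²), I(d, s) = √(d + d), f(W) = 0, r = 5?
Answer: -3486369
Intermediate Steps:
I(d, s) = √2*√d (I(d, s) = √(2*d) = √2*√d)
w(B, T) = 1/(1 + √2*√T) (w(B, T) = 1/(√2*√T + 1²) = 1/(√2*√T + 1) = 1/(1 + √2*√T))
(-1776539 - 1709929) + (-518 + 617)*w(f(3), 0) = (-1776539 - 1709929) + (-518 + 617)/(1 + √2*√0) = -3486468 + 99/(1 + √2*0) = -3486468 + 99/(1 + 0) = -3486468 + 99/1 = -3486468 + 99*1 = -3486468 + 99 = -3486369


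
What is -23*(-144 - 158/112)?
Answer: 187289/56 ≈ 3344.4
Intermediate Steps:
-23*(-144 - 158/112) = -23*(-144 - 158*1/112) = -23*(-144 - 79/56) = -23*(-8143/56) = 187289/56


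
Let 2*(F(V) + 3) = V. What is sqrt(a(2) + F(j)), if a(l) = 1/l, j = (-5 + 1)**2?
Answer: sqrt(22)/2 ≈ 2.3452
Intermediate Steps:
j = 16 (j = (-4)**2 = 16)
F(V) = -3 + V/2
sqrt(a(2) + F(j)) = sqrt(1/2 + (-3 + (1/2)*16)) = sqrt(1/2 + (-3 + 8)) = sqrt(1/2 + 5) = sqrt(11/2) = sqrt(22)/2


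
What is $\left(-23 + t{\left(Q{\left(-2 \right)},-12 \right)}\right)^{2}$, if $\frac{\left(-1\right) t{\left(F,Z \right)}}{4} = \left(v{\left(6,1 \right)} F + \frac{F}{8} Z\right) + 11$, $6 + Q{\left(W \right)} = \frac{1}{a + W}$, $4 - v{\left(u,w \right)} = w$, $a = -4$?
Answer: $900$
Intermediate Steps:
$v{\left(u,w \right)} = 4 - w$
$Q{\left(W \right)} = -6 + \frac{1}{-4 + W}$
$t{\left(F,Z \right)} = -44 - 12 F - \frac{F Z}{2}$ ($t{\left(F,Z \right)} = - 4 \left(\left(\left(4 - 1\right) F + \frac{F}{8} Z\right) + 11\right) = - 4 \left(\left(\left(4 - 1\right) F + F \frac{1}{8} Z\right) + 11\right) = - 4 \left(\left(3 F + \frac{F}{8} Z\right) + 11\right) = - 4 \left(\left(3 F + \frac{F Z}{8}\right) + 11\right) = - 4 \left(11 + 3 F + \frac{F Z}{8}\right) = -44 - 12 F - \frac{F Z}{2}$)
$\left(-23 + t{\left(Q{\left(-2 \right)},-12 \right)}\right)^{2} = \left(-23 - \left(44 + \frac{1}{2} \frac{25 - -12}{-4 - 2} \left(-12\right) + \frac{12 \left(25 - -12\right)}{-4 - 2}\right)\right)^{2} = \left(-23 - \left(44 + \frac{1}{2} \frac{25 + 12}{-6} \left(-12\right) + \frac{12 \left(25 + 12\right)}{-6}\right)\right)^{2} = \left(-23 - \left(44 + \frac{1}{2} \left(\left(- \frac{1}{6}\right) 37\right) \left(-12\right) + 12 \left(- \frac{1}{6}\right) 37\right)\right)^{2} = \left(-23 - \left(-30 + 37\right)\right)^{2} = \left(-23 - 7\right)^{2} = \left(-30\right)^{2} = 900$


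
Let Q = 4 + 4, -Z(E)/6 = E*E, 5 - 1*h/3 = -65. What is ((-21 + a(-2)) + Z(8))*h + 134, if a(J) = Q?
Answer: -83236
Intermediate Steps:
h = 210 (h = 15 - 3*(-65) = 15 + 195 = 210)
Z(E) = -6*E² (Z(E) = -6*E*E = -6*E²)
Q = 8
a(J) = 8
((-21 + a(-2)) + Z(8))*h + 134 = ((-21 + 8) - 6*8²)*210 + 134 = (-13 - 6*64)*210 + 134 = (-13 - 384)*210 + 134 = -397*210 + 134 = -83370 + 134 = -83236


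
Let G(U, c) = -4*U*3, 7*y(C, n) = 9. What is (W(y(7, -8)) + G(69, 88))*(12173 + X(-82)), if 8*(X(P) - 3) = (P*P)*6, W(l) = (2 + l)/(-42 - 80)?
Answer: -12176157565/854 ≈ -1.4258e+7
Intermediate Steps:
y(C, n) = 9/7 (y(C, n) = (1/7)*9 = 9/7)
G(U, c) = -12*U
W(l) = -1/61 - l/122 (W(l) = (2 + l)/(-122) = (2 + l)*(-1/122) = -1/61 - l/122)
X(P) = 3 + 3*P**2/4 (X(P) = 3 + ((P*P)*6)/8 = 3 + (P**2*6)/8 = 3 + (6*P**2)/8 = 3 + 3*P**2/4)
(W(y(7, -8)) + G(69, 88))*(12173 + X(-82)) = ((-1/61 - 1/122*9/7) - 12*69)*(12173 + (3 + (3/4)*(-82)**2)) = ((-1/61 - 9/854) - 828)*(12173 + (3 + (3/4)*6724)) = (-23/854 - 828)*(12173 + (3 + 5043)) = -707135*(12173 + 5046)/854 = -707135/854*17219 = -12176157565/854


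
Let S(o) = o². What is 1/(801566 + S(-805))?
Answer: 1/1449591 ≈ 6.8985e-7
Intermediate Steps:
1/(801566 + S(-805)) = 1/(801566 + (-805)²) = 1/(801566 + 648025) = 1/1449591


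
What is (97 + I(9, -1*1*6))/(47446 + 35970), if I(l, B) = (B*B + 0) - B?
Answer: 139/83416 ≈ 0.0016663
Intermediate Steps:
I(l, B) = B² - B (I(l, B) = (B² + 0) - B = B² - B)
(97 + I(9, -1*1*6))/(47446 + 35970) = (97 + (-1*1*6)*(-1 - 1*1*6))/(47446 + 35970) = (97 + (-1*6)*(-1 - 1*6))/83416 = (97 - 6*(-1 - 6))/83416 = (97 - 6*(-7))/83416 = (97 + 42)/83416 = (1/83416)*139 = 139/83416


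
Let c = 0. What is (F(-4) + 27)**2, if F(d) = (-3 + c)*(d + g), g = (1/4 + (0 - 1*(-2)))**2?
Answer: 145161/256 ≈ 567.04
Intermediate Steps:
g = 81/16 (g = (1/4 + (0 + 2))**2 = (1/4 + 2)**2 = (9/4)**2 = 81/16 ≈ 5.0625)
F(d) = -243/16 - 3*d (F(d) = (-3 + 0)*(d + 81/16) = -3*(81/16 + d) = -243/16 - 3*d)
(F(-4) + 27)**2 = ((-243/16 - 3*(-4)) + 27)**2 = ((-243/16 + 12) + 27)**2 = (-51/16 + 27)**2 = (381/16)**2 = 145161/256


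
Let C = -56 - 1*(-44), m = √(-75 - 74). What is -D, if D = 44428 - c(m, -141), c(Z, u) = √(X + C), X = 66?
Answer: -44428 + 3*√6 ≈ -44421.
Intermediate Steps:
m = I*√149 (m = √(-149) = I*√149 ≈ 12.207*I)
C = -12 (C = -56 + 44 = -12)
c(Z, u) = 3*√6 (c(Z, u) = √(66 - 12) = √54 = 3*√6)
D = 44428 - 3*√6 ≈ 44421.
-D = -(44428 - 3*√6) = -44428 + 3*√6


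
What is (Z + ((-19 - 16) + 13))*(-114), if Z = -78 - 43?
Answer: 16302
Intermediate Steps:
Z = -121
(Z + ((-19 - 16) + 13))*(-114) = (-121 + ((-19 - 16) + 13))*(-114) = (-121 + (-35 + 13))*(-114) = (-121 - 22)*(-114) = -143*(-114) = 16302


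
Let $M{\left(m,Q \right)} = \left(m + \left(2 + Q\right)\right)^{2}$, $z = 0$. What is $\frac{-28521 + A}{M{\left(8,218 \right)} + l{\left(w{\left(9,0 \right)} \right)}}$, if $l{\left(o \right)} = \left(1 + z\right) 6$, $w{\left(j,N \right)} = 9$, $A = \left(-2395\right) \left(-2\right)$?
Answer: $- \frac{23731}{51990} \approx -0.45645$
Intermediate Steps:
$A = 4790$
$M{\left(m,Q \right)} = \left(2 + Q + m\right)^{2}$
$l{\left(o \right)} = 6$ ($l{\left(o \right)} = \left(1 + 0\right) 6 = 1 \cdot 6 = 6$)
$\frac{-28521 + A}{M{\left(8,218 \right)} + l{\left(w{\left(9,0 \right)} \right)}} = \frac{-28521 + 4790}{\left(2 + 218 + 8\right)^{2} + 6} = - \frac{23731}{228^{2} + 6} = - \frac{23731}{51984 + 6} = - \frac{23731}{51990}$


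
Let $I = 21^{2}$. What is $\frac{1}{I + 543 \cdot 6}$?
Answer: $\frac{1}{3699} \approx 0.00027034$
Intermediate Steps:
$I = 441$
$\frac{1}{I + 543 \cdot 6} = \frac{1}{441 + 543 \cdot 6} = \frac{1}{441 + 3258} = \frac{1}{3699}$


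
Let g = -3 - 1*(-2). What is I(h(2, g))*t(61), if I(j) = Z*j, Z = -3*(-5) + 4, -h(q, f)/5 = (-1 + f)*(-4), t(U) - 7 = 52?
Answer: -44840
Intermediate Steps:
g = -1 (g = -3 + 2 = -1)
t(U) = 59 (t(U) = 7 + 52 = 59)
h(q, f) = -20 + 20*f (h(q, f) = -5*(-1 + f)*(-4) = -5*(4 - 4*f) = -20 + 20*f)
Z = 19 (Z = 15 + 4 = 19)
I(j) = 19*j
I(h(2, g))*t(61) = (19*(-20 + 20*(-1)))*59 = (19*(-20 - 20))*59 = (19*(-40))*59 = -760*59 = -44840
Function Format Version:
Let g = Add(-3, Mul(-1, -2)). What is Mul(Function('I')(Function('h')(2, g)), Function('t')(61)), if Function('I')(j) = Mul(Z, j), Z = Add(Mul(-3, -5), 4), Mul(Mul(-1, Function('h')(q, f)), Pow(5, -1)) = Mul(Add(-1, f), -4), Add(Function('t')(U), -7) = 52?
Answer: -44840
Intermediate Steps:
g = -1 (g = Add(-3, 2) = -1)
Function('t')(U) = 59 (Function('t')(U) = Add(7, 52) = 59)
Function('h')(q, f) = Add(-20, Mul(20, f)) (Function('h')(q, f) = Mul(-5, Mul(Add(-1, f), -4)) = Mul(-5, Add(4, Mul(-4, f))) = Add(-20, Mul(20, f)))
Z = 19 (Z = Add(15, 4) = 19)
Function('I')(j) = Mul(19, j)
Mul(Function('I')(Function('h')(2, g)), Function('t')(61)) = Mul(Mul(19, Add(-20, Mul(20, -1))), 59) = Mul(Mul(19, Add(-20, -20)), 59) = Mul(Mul(19, -40), 59) = Mul(-760, 59) = -44840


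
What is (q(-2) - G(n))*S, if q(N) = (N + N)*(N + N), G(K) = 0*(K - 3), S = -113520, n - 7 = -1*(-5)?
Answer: -1816320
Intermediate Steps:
n = 12 (n = 7 - 1*(-5) = 7 + 5 = 12)
G(K) = 0 (G(K) = 0*(-3 + K) = 0)
q(N) = 4*N² (q(N) = (2*N)*(2*N) = 4*N²)
(q(-2) - G(n))*S = (4*(-2)² - 1*0)*(-113520) = (4*4 + 0)*(-113520) = (16 + 0)*(-113520) = 16*(-113520) = -1816320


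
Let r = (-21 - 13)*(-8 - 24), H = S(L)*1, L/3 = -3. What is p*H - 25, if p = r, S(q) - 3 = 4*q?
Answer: -35929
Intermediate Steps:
L = -9 (L = 3*(-3) = -9)
S(q) = 3 + 4*q
H = -33 (H = (3 + 4*(-9))*1 = (3 - 36)*1 = -33*1 = -33)
r = 1088 (r = -34*(-32) = 1088)
p = 1088
p*H - 25 = 1088*(-33) - 25 = -35904 - 25 = -35929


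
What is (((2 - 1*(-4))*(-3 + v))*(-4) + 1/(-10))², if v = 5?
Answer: 231361/100 ≈ 2313.6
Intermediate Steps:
(((2 - 1*(-4))*(-3 + v))*(-4) + 1/(-10))² = (((2 - 1*(-4))*(-3 + 5))*(-4) + 1/(-10))² = (((2 + 4)*2)*(-4) - ⅒)² = ((6*2)*(-4) - ⅒)² = (12*(-4) - ⅒)² = (-48 - ⅒)² = (-481/10)² = 231361/100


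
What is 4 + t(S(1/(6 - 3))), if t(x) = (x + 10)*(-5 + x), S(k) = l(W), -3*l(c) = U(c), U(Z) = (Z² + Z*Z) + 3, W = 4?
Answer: 286/9 ≈ 31.778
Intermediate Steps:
U(Z) = 3 + 2*Z² (U(Z) = (Z² + Z²) + 3 = 2*Z² + 3 = 3 + 2*Z²)
l(c) = -1 - 2*c²/3 (l(c) = -(3 + 2*c²)/3 = -1 - 2*c²/3)
S(k) = -35/3 (S(k) = -1 - ⅔*4² = -1 - ⅔*16 = -1 - 32/3 = -35/3)
t(x) = (-5 + x)*(10 + x) (t(x) = (10 + x)*(-5 + x) = (-5 + x)*(10 + x))
4 + t(S(1/(6 - 3))) = 4 + (-50 + (-35/3)² + 5*(-35/3)) = 4 + (-50 + 1225/9 - 175/3) = 4 + 250/9 = 286/9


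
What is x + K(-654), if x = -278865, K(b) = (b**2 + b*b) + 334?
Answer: 576901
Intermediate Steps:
K(b) = 334 + 2*b**2 (K(b) = (b**2 + b**2) + 334 = 2*b**2 + 334 = 334 + 2*b**2)
x + K(-654) = -278865 + (334 + 2*(-654)**2) = -278865 + (334 + 2*427716) = -278865 + (334 + 855432) = -278865 + 855766 = 576901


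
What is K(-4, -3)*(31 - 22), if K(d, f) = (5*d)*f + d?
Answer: 504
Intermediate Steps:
K(d, f) = d + 5*d*f (K(d, f) = 5*d*f + d = d + 5*d*f)
K(-4, -3)*(31 - 22) = (-4*(1 + 5*(-3)))*(31 - 22) = -4*(1 - 15)*9 = -4*(-14)*9 = 56*9 = 504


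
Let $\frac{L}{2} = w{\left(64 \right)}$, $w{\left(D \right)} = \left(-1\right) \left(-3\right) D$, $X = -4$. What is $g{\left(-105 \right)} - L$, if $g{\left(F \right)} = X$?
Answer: $-388$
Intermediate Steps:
$w{\left(D \right)} = 3 D$
$g{\left(F \right)} = -4$
$L = 384$ ($L = 2 \cdot 3 \cdot 64 = 2 \cdot 192 = 384$)
$g{\left(-105 \right)} - L = -4 - 384 = -388$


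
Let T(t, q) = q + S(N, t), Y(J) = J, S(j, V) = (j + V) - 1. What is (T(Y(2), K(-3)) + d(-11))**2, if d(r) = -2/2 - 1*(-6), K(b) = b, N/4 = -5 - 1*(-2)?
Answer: 81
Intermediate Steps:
N = -12 (N = 4*(-5 - 1*(-2)) = 4*(-5 + 2) = 4*(-3) = -12)
S(j, V) = -1 + V + j (S(j, V) = (V + j) - 1 = -1 + V + j)
T(t, q) = -13 + q + t (T(t, q) = q + (-1 + t - 12) = q + (-13 + t) = -13 + q + t)
d(r) = 5 (d(r) = -2*1/2 + 6 = -1 + 6 = 5)
(T(Y(2), K(-3)) + d(-11))**2 = ((-13 - 3 + 2) + 5)**2 = (-14 + 5)**2 = (-9)**2 = 81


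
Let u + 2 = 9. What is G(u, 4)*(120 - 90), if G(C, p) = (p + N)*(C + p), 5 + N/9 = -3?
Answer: -22440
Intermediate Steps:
N = -72 (N = -45 + 9*(-3) = -45 - 27 = -72)
u = 7 (u = -2 + 9 = 7)
G(C, p) = (-72 + p)*(C + p) (G(C, p) = (p - 72)*(C + p) = (-72 + p)*(C + p))
G(u, 4)*(120 - 90) = (4**2 - 72*7 - 72*4 + 7*4)*(120 - 90) = (16 - 504 - 288 + 28)*30 = -748*30 = -22440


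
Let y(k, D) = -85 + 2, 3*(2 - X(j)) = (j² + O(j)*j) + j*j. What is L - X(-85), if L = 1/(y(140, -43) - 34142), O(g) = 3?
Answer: 485618522/102675 ≈ 4729.7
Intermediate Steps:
X(j) = 2 - j - 2*j²/3 (X(j) = 2 - ((j² + 3*j) + j*j)/3 = 2 - ((j² + 3*j) + j²)/3 = 2 - (2*j² + 3*j)/3 = 2 + (-j - 2*j²/3) = 2 - j - 2*j²/3)
y(k, D) = -83
L = -1/34225 (L = 1/(-83 - 34142) = 1/(-34225) = -1/34225 ≈ -2.9218e-5)
L - X(-85) = -1/34225 - (2 - 1*(-85) - ⅔*(-85)²) = -1/34225 - (2 + 85 - ⅔*7225) = -1/34225 - (2 + 85 - 14450/3) = -1/34225 - 1*(-14189/3) = -1/34225 + 14189/3 = 485618522/102675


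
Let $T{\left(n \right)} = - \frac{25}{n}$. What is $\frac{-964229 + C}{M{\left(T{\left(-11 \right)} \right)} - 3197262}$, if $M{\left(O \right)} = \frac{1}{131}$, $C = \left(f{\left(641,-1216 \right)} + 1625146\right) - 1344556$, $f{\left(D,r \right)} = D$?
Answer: $\frac{1335414}{6251363} \approx 0.21362$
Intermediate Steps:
$C = 281231$ ($C = \left(641 + 1625146\right) - 1344556 = 1625787 - 1344556 = 281231$)
$M{\left(O \right)} = \frac{1}{131}$
$\frac{-964229 + C}{M{\left(T{\left(-11 \right)} \right)} - 3197262} = \frac{-964229 + 281231}{\frac{1}{131} - 3197262} = - \frac{682998}{- \frac{418841321}{131}} = \left(-682998\right) \left(- \frac{131}{418841321}\right) = \frac{1335414}{6251363}$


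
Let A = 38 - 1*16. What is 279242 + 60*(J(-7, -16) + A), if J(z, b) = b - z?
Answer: 280022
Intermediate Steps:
A = 22 (A = 38 - 16 = 22)
279242 + 60*(J(-7, -16) + A) = 279242 + 60*((-16 - 1*(-7)) + 22) = 279242 + 60*((-16 + 7) + 22) = 279242 + 60*(-9 + 22) = 279242 + 60*13 = 279242 + 780 = 280022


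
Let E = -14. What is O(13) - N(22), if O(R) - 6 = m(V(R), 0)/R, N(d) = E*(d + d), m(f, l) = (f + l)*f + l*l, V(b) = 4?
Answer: 8102/13 ≈ 623.23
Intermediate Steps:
m(f, l) = l**2 + f*(f + l) (m(f, l) = f*(f + l) + l**2 = l**2 + f*(f + l))
N(d) = -28*d (N(d) = -14*(d + d) = -28*d)
O(R) = 6 + 16/R (O(R) = 6 + (4**2 + 0**2 + 4*0)/R = 6 + (16 + 0 + 0)/R = 6 + 16/R)
O(13) - N(22) = (6 + 16/13) - (-28)*22 = (6 + 16*(1/13)) - 1*(-616) = (6 + 16/13) + 616 = 94/13 + 616 = 8102/13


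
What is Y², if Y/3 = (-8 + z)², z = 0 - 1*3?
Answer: 131769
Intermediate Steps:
z = -3 (z = 0 - 3 = -3)
Y = 363 (Y = 3*(-8 - 3)² = 3*(-11)² = 3*121 = 363)
Y² = 363² = 131769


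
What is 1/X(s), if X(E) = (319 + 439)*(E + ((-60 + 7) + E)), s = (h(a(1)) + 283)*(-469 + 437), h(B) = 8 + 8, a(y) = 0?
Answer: -1/14545262 ≈ -6.8751e-8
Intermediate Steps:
h(B) = 16
s = -9568 (s = (16 + 283)*(-469 + 437) = 299*(-32) = -9568)
X(E) = -40174 + 1516*E (X(E) = 758*(E + (-53 + E)) = 758*(-53 + 2*E) = -40174 + 1516*E)
1/X(s) = 1/(-40174 + 1516*(-9568)) = 1/(-40174 - 14505088) = 1/(-14545262) = -1/14545262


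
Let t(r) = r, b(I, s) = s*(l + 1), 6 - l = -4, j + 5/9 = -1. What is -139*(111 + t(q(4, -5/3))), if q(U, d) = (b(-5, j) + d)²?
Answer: -5219728/81 ≈ -64441.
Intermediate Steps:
j = -14/9 (j = -5/9 - 1 = -14/9 ≈ -1.5556)
l = 10 (l = 6 - 1*(-4) = 6 + 4 = 10)
b(I, s) = 11*s (b(I, s) = s*(10 + 1) = s*11 = 11*s)
q(U, d) = (-154/9 + d)² (q(U, d) = (11*(-14/9) + d)² = (-154/9 + d)²)
-139*(111 + t(q(4, -5/3))) = -139*(111 + (-154 + 9*(-5/3))²/81) = -139*(111 + (-154 - 15)²/81) = -139*(111 + (1/81)*(-169)²) = -139*(111 + (1/81)*28561) = -139*(111 + 28561/81) = -139*37552/81 = -5219728/81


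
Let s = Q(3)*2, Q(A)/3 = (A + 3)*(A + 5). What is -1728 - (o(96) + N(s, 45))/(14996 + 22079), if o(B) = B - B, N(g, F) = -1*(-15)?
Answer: -12813123/7415 ≈ -1728.0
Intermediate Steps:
Q(A) = 3*(3 + A)*(5 + A) (Q(A) = 3*((A + 3)*(A + 5)) = 3*((3 + A)*(5 + A)) = 3*(3 + A)*(5 + A))
s = 288 (s = (45 + 3*3² + 24*3)*2 = (45 + 3*9 + 72)*2 = (45 + 27 + 72)*2 = 144*2 = 288)
N(g, F) = 15
o(B) = 0
-1728 - (o(96) + N(s, 45))/(14996 + 22079) = -1728 - (0 + 15)/(14996 + 22079) = -1728 - 15/37075 = -1728 - 1*3/7415 = -1728 - 3/7415 = -12813123/7415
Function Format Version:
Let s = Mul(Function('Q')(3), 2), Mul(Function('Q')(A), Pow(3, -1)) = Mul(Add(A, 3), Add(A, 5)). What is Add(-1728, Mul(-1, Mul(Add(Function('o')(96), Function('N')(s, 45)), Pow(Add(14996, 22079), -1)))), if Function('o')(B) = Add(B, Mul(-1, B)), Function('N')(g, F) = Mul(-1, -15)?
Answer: Rational(-12813123, 7415) ≈ -1728.0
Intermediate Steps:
Function('Q')(A) = Mul(3, Add(3, A), Add(5, A)) (Function('Q')(A) = Mul(3, Mul(Add(A, 3), Add(A, 5))) = Mul(3, Mul(Add(3, A), Add(5, A))) = Mul(3, Add(3, A), Add(5, A)))
s = 288 (s = Mul(Add(45, Mul(3, Pow(3, 2)), Mul(24, 3)), 2) = Mul(Add(45, Mul(3, 9), 72), 2) = Mul(Add(45, 27, 72), 2) = Mul(144, 2) = 288)
Function('N')(g, F) = 15
Function('o')(B) = 0
Add(-1728, Mul(-1, Mul(Add(Function('o')(96), Function('N')(s, 45)), Pow(Add(14996, 22079), -1)))) = Add(-1728, Mul(-1, Mul(Add(0, 15), Pow(Add(14996, 22079), -1)))) = Add(-1728, Mul(-1, Mul(15, Pow(37075, -1)))) = Add(-1728, Mul(-1, Mul(15, Rational(1, 37075)))) = Add(-1728, Mul(-1, Rational(3, 7415))) = Add(-1728, Rational(-3, 7415)) = Rational(-12813123, 7415)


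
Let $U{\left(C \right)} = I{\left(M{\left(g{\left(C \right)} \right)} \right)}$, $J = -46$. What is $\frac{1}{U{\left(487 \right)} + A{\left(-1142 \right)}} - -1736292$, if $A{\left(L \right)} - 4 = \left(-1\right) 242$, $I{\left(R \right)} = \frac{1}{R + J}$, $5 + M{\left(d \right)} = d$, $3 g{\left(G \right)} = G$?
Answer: $\frac{138016114454}{79489} \approx 1.7363 \cdot 10^{6}$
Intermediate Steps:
$g{\left(G \right)} = \frac{G}{3}$
$M{\left(d \right)} = -5 + d$
$I{\left(R \right)} = \frac{1}{-46 + R}$ ($I{\left(R \right)} = \frac{1}{R - 46} = \frac{1}{-46 + R}$)
$A{\left(L \right)} = -238$ ($A{\left(L \right)} = 4 - 242 = -238$)
$U{\left(C \right)} = \frac{1}{-51 + \frac{C}{3}}$ ($U{\left(C \right)} = \frac{1}{-46 + \left(-5 + \frac{C}{3}\right)} = \frac{1}{-51 + \frac{C}{3}}$)
$\frac{1}{U{\left(487 \right)} + A{\left(-1142 \right)}} - -1736292 = \frac{1}{\frac{3}{-153 + 487} - 238} - -1736292 = \frac{1}{\frac{3}{334} - 238} + 1736292 = \frac{1}{- \frac{79489}{334}} + 1736292 = - \frac{334}{79489} + 1736292 = \frac{138016114454}{79489}$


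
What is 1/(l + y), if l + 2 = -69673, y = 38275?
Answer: -1/31400 ≈ -3.1847e-5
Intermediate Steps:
l = -69675 (l = -2 - 69673 = -69675)
1/(l + y) = 1/(-69675 + 38275) = 1/(-31400) = -1/31400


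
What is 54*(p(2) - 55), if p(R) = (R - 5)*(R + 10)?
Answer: -4914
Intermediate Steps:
p(R) = (-5 + R)*(10 + R)
54*(p(2) - 55) = 54*((-50 + 2² + 5*2) - 55) = 54*((-50 + 4 + 10) - 55) = 54*(-36 - 55) = 54*(-91) = -4914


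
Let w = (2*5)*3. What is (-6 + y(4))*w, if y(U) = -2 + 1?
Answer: -210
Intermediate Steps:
y(U) = -1
w = 30 (w = 10*3 = 30)
(-6 + y(4))*w = (-6 - 1)*30 = -7*30 = -210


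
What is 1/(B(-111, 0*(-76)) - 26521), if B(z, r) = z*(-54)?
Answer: -1/20527 ≈ -4.8716e-5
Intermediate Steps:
B(z, r) = -54*z
1/(B(-111, 0*(-76)) - 26521) = 1/(-54*(-111) - 26521) = 1/(5994 - 26521) = 1/(-20527) = -1/20527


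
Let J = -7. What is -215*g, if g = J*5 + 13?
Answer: 4730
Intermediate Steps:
g = -22 (g = -7*5 + 13 = -35 + 13 = -22)
-215*g = -215*(-22) = 4730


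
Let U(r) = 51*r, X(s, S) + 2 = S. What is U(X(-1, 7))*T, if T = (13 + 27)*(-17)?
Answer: -173400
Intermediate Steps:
X(s, S) = -2 + S
T = -680 (T = 40*(-17) = -680)
U(X(-1, 7))*T = (51*(-2 + 7))*(-680) = (51*5)*(-680) = 255*(-680) = -173400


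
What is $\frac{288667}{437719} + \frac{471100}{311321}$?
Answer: $\frac{296077520007}{136271116799} \approx 2.1727$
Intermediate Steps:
$\frac{288667}{437719} + \frac{471100}{311321} = \frac{296077520007}{136271116799}$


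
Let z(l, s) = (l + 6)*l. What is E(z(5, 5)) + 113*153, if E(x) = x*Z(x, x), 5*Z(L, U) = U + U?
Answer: 18499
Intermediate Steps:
Z(L, U) = 2*U/5 (Z(L, U) = (U + U)/5 = (2*U)/5 = 2*U/5)
z(l, s) = l*(6 + l) (z(l, s) = (6 + l)*l = l*(6 + l))
E(x) = 2*x²/5 (E(x) = x*(2*x/5) = 2*x²/5)
E(z(5, 5)) + 113*153 = 2*(5*(6 + 5))²/5 + 113*153 = 2*(5*11)²/5 + 17289 = (⅖)*55² + 17289 = (⅖)*3025 + 17289 = 1210 + 17289 = 18499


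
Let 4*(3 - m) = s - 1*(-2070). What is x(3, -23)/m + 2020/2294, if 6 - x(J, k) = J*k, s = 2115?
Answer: 1290210/1595477 ≈ 0.80867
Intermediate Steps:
x(J, k) = 6 - J*k
m = -4173/4 (m = 3 - (2115 - 1*(-2070))/4 = 3 - (2115 + 2070)/4 = 3 - ¼*4185 = 3 - 4185/4 = -4173/4 ≈ -1043.3)
x(3, -23)/m + 2020/2294 = (6 - 1*3*(-23))/(-4173/4) + 2020/2294 = (6 + 69)*(-4/4173) + 2020*(1/2294) = 75*(-4/4173) + 1010/1147 = -100/1391 + 1010/1147 = 1290210/1595477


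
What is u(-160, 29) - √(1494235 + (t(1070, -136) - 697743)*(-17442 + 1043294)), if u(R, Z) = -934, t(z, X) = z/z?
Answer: -934 - I*√715778531949 ≈ -934.0 - 8.4604e+5*I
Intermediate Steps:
t(z, X) = 1
u(-160, 29) - √(1494235 + (t(1070, -136) - 697743)*(-17442 + 1043294)) = -934 - √(1494235 + (1 - 697743)*(-17442 + 1043294)) = -934 - √(1494235 - 697742*1025852) = -934 - √(1494235 - 715780026184) = -934 - √(-715778531949) = -934 - I*√715778531949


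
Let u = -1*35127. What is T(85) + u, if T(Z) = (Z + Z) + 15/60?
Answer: -139827/4 ≈ -34957.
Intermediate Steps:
T(Z) = ¼ + 2*Z (T(Z) = 2*Z + 15*(1/60) = 2*Z + ¼ = ¼ + 2*Z)
u = -35127
T(85) + u = (¼ + 2*85) - 35127 = (¼ + 170) - 35127 = 681/4 - 35127 = -139827/4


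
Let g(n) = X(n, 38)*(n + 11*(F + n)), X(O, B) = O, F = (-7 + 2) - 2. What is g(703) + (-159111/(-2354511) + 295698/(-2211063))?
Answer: 3399139410110758564/578441350577 ≈ 5.8764e+6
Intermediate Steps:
F = -7 (F = -5 - 2 = -7)
g(n) = n*(-77 + 12*n) (g(n) = n*(n + 11*(-7 + n)) = n*(n + (-77 + 11*n)) = n*(-77 + 12*n))
g(703) + (-159111/(-2354511) + 295698/(-2211063)) = 703*(-77 + 12*703) + (-159111/(-2354511) + 295698/(-2211063)) = 703*(-77 + 8436) + (-159111*(-1/2354511) + 295698*(-1/2211063)) = 703*8359 + (53037/784837 - 98566/737021) = 5876377 - 38268860965/578441350577 = 3399139410110758564/578441350577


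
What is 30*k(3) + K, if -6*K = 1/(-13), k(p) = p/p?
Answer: 2341/78 ≈ 30.013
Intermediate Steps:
k(p) = 1
K = 1/78 (K = -⅙/(-13) = -⅙*(-1/13) = 1/78 ≈ 0.012821)
30*k(3) + K = 30*1 + 1/78 = 30 + 1/78 = 2341/78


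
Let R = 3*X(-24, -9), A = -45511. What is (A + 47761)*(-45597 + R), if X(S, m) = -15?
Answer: -102694500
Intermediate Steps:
R = -45 (R = 3*(-15) = -45)
(A + 47761)*(-45597 + R) = (-45511 + 47761)*(-45597 - 45) = 2250*(-45642) = -102694500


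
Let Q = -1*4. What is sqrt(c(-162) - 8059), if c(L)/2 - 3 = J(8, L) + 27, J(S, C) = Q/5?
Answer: I*sqrt(200015)/5 ≈ 89.446*I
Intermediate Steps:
Q = -4
J(S, C) = -4/5
c(L) = 292/5 (c(L) = 6 + 2*(-4/5 + 27) = 6 + 2*(131/5) = 6 + 262/5 = 292/5)
sqrt(c(-162) - 8059) = sqrt(292/5 - 8059) = sqrt(-40003/5) = I*sqrt(200015)/5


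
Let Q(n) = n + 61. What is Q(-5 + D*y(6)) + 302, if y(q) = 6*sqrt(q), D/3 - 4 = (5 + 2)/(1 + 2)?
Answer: 358 + 114*sqrt(6) ≈ 637.24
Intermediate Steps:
D = 19 (D = 12 + 3*((5 + 2)/(1 + 2)) = 12 + 3*(7/3) = 12 + 7 = 19)
Q(n) = 61 + n
Q(-5 + D*y(6)) + 302 = (61 + (-5 + 19*(6*sqrt(6)))) + 302 = (61 + (-5 + 114*sqrt(6))) + 302 = (56 + 114*sqrt(6)) + 302 = 358 + 114*sqrt(6)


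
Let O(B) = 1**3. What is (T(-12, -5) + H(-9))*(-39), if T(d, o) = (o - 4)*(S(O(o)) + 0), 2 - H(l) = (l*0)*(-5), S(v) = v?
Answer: 273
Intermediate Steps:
O(B) = 1
H(l) = 2 (H(l) = 2 - l*0*(-5) = 2 - 0*(-5) = 2 - 1*0 = 2 + 0 = 2)
T(d, o) = -4 + o (T(d, o) = (o - 4)*(1 + 0) = (-4 + o)*1 = -4 + o)
(T(-12, -5) + H(-9))*(-39) = ((-4 - 5) + 2)*(-39) = (-9 + 2)*(-39) = -7*(-39) = 273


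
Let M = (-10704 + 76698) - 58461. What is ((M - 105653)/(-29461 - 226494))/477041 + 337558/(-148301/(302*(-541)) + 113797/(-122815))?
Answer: -1605891210748604112733268/89808066426761403 ≈ -1.7881e+7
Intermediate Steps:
M = 7533 (M = 65994 - 58461 = 7533)
((M - 105653)/(-29461 - 226494))/477041 + 337558/(-148301/(302*(-541)) + 113797/(-122815)) = ((7533 - 105653)/(-29461 - 226494))/477041 + 337558/(-148301/(302*(-541)) + 113797/(-122815)) = -98120/(-255955)*(1/477041) + 337558/(-148301/(-163382) + 113797*(-1/122815)) = -98120*(-1/255955)*(1/477041) + 337558/(-148301*(-1/163382) - 113797/122815) = (19624/51191)*(1/477041) + 337558/(148301/163382 - 113797/122815) = 19624/24420205831 + 337558/(-378794139/20065760330) = 19624/24420205831 + 337558*(-20065760330/378794139) = 19624/24420205831 - 6773357925474140/378794139 = -1605891210748604112733268/89808066426761403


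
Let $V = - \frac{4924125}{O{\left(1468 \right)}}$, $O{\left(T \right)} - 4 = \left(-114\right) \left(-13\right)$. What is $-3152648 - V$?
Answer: $- \frac{4679910803}{1486} \approx -3.1493 \cdot 10^{6}$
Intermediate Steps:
$O{\left(T \right)} = 1486$ ($O{\left(T \right)} = 4 - -1482 = 4 + 1482 = 1486$)
$V = - \frac{4924125}{1486} \approx -3313.7$
$-3152648 - V = -3152648 - - \frac{4924125}{1486} = -3152648 + \frac{4924125}{1486} = - \frac{4679910803}{1486}$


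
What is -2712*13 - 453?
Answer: -35709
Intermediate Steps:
-2712*13 - 453 = -226*156 - 453 = -35256 - 453 = -35709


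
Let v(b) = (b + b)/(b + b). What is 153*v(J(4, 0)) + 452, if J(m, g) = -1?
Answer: 605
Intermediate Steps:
v(b) = 1 (v(b) = (2*b)/((2*b)) = (2*b)*(1/(2*b)) = 1)
153*v(J(4, 0)) + 452 = 153*1 + 452 = 153 + 452 = 605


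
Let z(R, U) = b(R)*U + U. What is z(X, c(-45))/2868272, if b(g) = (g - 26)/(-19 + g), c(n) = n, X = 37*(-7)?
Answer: -25335/797379616 ≈ -3.1773e-5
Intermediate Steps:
X = -259
b(g) = (-26 + g)/(-19 + g)
z(R, U) = U + U*(-26 + R)/(-19 + R) (z(R, U) = ((-26 + R)/(-19 + R))*U + U = U*(-26 + R)/(-19 + R) + U = U + U*(-26 + R)/(-19 + R))
z(X, c(-45))/2868272 = -45*(-45 + 2*(-259))/(-19 - 259)/2868272 = -45*(-45 - 518)/(-278)*(1/2868272) = -45*(-1/278)*(-563)*(1/2868272) = -25335/278*1/2868272 = -25335/797379616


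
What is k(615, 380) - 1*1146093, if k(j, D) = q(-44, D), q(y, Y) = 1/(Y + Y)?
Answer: -871030679/760 ≈ -1.1461e+6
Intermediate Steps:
q(y, Y) = 1/(2*Y)
k(j, D) = 1/(2*D)
k(615, 380) - 1*1146093 = (½)/380 - 1*1146093 = (½)*(1/380) - 1146093 = 1/760 - 1146093 = -871030679/760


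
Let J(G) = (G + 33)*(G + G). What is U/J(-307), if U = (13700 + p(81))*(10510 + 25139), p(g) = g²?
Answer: 722284389/168236 ≈ 4293.3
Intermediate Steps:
J(G) = 2*G*(33 + G) (J(G) = (33 + G)*(2*G) = 2*G*(33 + G))
U = 722284389 (U = (13700 + 81²)*(10510 + 25139) = (13700 + 6561)*35649 = 20261*35649 = 722284389)
U/J(-307) = 722284389/((2*(-307)*(33 - 307))) = 722284389/((2*(-307)*(-274))) = 722284389/168236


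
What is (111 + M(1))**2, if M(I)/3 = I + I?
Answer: 13689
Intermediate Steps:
M(I) = 6*I (M(I) = 3*(I + I) = 3*(2*I) = 6*I)
(111 + M(1))**2 = (111 + 6*1)**2 = (111 + 6)**2 = 117**2 = 13689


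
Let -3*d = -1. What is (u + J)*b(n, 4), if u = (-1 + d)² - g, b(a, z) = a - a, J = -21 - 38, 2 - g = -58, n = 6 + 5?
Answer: 0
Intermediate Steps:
d = ⅓ (d = -⅓*(-1) = ⅓ ≈ 0.33333)
n = 11
g = 60 (g = 2 - 1*(-58) = 2 + 58 = 60)
J = -59
b(a, z) = 0
u = -536/9 (u = (-1 + ⅓)² - 1*60 = (-⅔)² - 60 = 4/9 - 60 = -536/9 ≈ -59.556)
(u + J)*b(n, 4) = (-536/9 - 59)*0 = -1067/9*0 = 0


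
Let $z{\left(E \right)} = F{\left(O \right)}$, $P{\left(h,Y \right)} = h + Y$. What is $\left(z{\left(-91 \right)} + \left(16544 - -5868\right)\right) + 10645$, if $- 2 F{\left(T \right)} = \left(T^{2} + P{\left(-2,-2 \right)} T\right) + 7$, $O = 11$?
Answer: $33015$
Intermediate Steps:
$P{\left(h,Y \right)} = Y + h$
$F{\left(T \right)} = - \frac{7}{2} + 2 T - \frac{T^{2}}{2}$ ($F{\left(T \right)} = - \frac{\left(T^{2} + \left(-2 - 2\right) T\right) + 7}{2} = - \frac{\left(T^{2} - 4 T\right) + 7}{2} = - \frac{7 + T^{2} - 4 T}{2} = - \frac{7}{2} + 2 T - \frac{T^{2}}{2}$)
$z{\left(E \right)} = -42$ ($z{\left(E \right)} = - \frac{7}{2} + 2 \cdot 11 - \frac{11^{2}}{2} = - \frac{7}{2} + 22 - \frac{121}{2} = -42$)
$\left(z{\left(-91 \right)} + \left(16544 - -5868\right)\right) + 10645 = \left(-42 + \left(16544 - -5868\right)\right) + 10645 = \left(-42 + \left(16544 + 5868\right)\right) + 10645 = \left(-42 + 22412\right) + 10645 = 22370 + 10645 = 33015$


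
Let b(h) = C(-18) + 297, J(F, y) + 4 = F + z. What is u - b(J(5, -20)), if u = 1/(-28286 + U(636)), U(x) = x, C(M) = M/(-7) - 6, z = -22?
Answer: -8117251/27650 ≈ -293.57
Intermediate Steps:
J(F, y) = -26 + F (J(F, y) = -4 + (F - 22) = -4 + (-22 + F) = -26 + F)
C(M) = -6 - M/7 (C(M) = M*(-⅐) - 6 = -M/7 - 6 = -6 - M/7)
b(h) = 2055/7 (b(h) = (-6 - ⅐*(-18)) + 297 = (-6 + 18/7) + 297 = -24/7 + 297 = 2055/7)
u = -1/27650 (u = 1/(-28286 + 636) = 1/(-27650) = -1/27650 ≈ -3.6166e-5)
u - b(J(5, -20)) = -1/27650 - 1*2055/7 = -1/27650 - 2055/7 = -8117251/27650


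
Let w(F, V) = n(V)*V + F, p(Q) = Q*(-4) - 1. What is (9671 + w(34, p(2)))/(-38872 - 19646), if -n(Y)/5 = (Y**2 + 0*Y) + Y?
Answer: -4315/19506 ≈ -0.22121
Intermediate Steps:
p(Q) = -1 - 4*Q (p(Q) = -4*Q - 1 = -1 - 4*Q)
n(Y) = -5*Y - 5*Y**2 (n(Y) = -5*((Y**2 + 0*Y) + Y) = -5*((Y**2 + 0) + Y) = -5*(Y**2 + Y) = -5*(Y + Y**2) = -5*Y - 5*Y**2)
w(F, V) = F - 5*V**2*(1 + V) (w(F, V) = (-5*V*(1 + V))*V + F = -5*V**2*(1 + V) + F = F - 5*V**2*(1 + V))
(9671 + w(34, p(2)))/(-38872 - 19646) = (9671 + (34 - 5*(-1 - 4*2)**2*(1 + (-1 - 4*2))))/(-38872 - 19646) = (9671 + (34 - 5*(-1 - 8)**2*(1 + (-1 - 8))))/(-58518) = (9671 + (34 - 5*(-9)**2*(1 - 9)))*(-1/58518) = (9671 + (34 - 5*81*(-8)))*(-1/58518) = (9671 + (34 + 3240))*(-1/58518) = (9671 + 3274)*(-1/58518) = 12945*(-1/58518) = -4315/19506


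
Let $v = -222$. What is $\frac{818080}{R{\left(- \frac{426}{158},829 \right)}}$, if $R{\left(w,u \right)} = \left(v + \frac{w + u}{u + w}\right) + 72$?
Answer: $- \frac{818080}{149} \approx -5490.5$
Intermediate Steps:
$R{\left(w,u \right)} = -149$ ($R{\left(w,u \right)} = \left(-222 + \frac{w + u}{u + w}\right) + 72 = \left(-222 + \frac{u + w}{u + w}\right) + 72 = \left(-222 + 1\right) + 72 = -221 + 72 = -149$)
$\frac{818080}{R{\left(- \frac{426}{158},829 \right)}} = \frac{818080}{-149} = 818080 \left(- \frac{1}{149}\right) = - \frac{818080}{149}$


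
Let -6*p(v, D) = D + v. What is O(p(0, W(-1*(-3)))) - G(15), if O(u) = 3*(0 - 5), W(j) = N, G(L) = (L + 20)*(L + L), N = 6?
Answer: -1065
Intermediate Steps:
G(L) = 2*L*(20 + L) (G(L) = (20 + L)*(2*L) = 2*L*(20 + L))
W(j) = 6
p(v, D) = -D/6 - v/6 (p(v, D) = -(D + v)/6 = -D/6 - v/6)
O(u) = -15 (O(u) = 3*(-5) = -15)
O(p(0, W(-1*(-3)))) - G(15) = -15 - 2*15*(20 + 15) = -15 - 2*15*35 = -15 - 1*1050 = -15 - 1050 = -1065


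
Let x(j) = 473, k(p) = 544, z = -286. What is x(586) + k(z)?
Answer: 1017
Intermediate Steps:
x(586) + k(z) = 473 + 544 = 1017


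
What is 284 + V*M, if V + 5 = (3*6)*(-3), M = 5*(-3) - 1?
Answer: 1228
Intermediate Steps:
M = -16 (M = -15 - 1 = -16)
V = -59 (V = -5 + (3*6)*(-3) = -5 + 18*(-3) = -5 - 54 = -59)
284 + V*M = 284 - 59*(-16) = 284 + 944 = 1228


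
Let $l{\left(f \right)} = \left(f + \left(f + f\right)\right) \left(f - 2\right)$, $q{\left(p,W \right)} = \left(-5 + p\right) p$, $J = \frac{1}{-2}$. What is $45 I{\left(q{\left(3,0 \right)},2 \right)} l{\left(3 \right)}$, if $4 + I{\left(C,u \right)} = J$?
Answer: $- \frac{3645}{2} \approx -1822.5$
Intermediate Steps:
$J = - \frac{1}{2} \approx -0.5$
$q{\left(p,W \right)} = p \left(-5 + p\right)$
$I{\left(C,u \right)} = - \frac{9}{2}$ ($I{\left(C,u \right)} = -4 - \frac{1}{2} = - \frac{9}{2}$)
$l{\left(f \right)} = 3 f \left(-2 + f\right)$ ($l{\left(f \right)} = \left(f + 2 f\right) \left(-2 + f\right) = 3 f \left(-2 + f\right)$)
$45 I{\left(q{\left(3,0 \right)},2 \right)} l{\left(3 \right)} = 45 \left(- \frac{9}{2}\right) 3 \cdot 3 \left(-2 + 3\right) = - \frac{405 \cdot 3 \cdot 3 \cdot 1}{2} = \left(- \frac{405}{2}\right) 9 = - \frac{3645}{2}$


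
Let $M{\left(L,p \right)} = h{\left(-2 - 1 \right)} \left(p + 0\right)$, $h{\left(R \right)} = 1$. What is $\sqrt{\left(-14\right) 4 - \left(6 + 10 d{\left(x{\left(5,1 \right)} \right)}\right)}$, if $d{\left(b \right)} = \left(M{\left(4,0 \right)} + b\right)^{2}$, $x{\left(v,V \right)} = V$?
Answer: $6 i \sqrt{2} \approx 8.4853 i$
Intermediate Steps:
$M{\left(L,p \right)} = p$ ($M{\left(L,p \right)} = 1 \left(p + 0\right) = 1 p = p$)
$d{\left(b \right)} = b^{2}$ ($d{\left(b \right)} = \left(0 + b\right)^{2} = b^{2}$)
$\sqrt{\left(-14\right) 4 - \left(6 + 10 d{\left(x{\left(5,1 \right)} \right)}\right)} = \sqrt{\left(-14\right) 4 - \left(6 + 10 \cdot 1^{2}\right)} = \sqrt{-56 - 16} = \sqrt{-72} = 6 i \sqrt{2}$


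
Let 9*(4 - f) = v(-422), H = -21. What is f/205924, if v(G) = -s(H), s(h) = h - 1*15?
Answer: 0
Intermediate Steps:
s(h) = -15 + h (s(h) = h - 15 = -15 + h)
v(G) = 36 (v(G) = -(-15 - 21) = -1*(-36) = 36)
f = 0 (f = 4 - ⅑*36 = 4 - 4 = 0)
f/205924 = 0/205924 = 0*(1/205924) = 0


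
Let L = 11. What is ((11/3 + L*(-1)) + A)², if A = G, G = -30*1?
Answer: 12544/9 ≈ 1393.8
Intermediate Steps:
G = -30
A = -30
((11/3 + L*(-1)) + A)² = ((11/3 + 11*(-1)) - 30)² = ((11*(⅓) - 11) - 30)² = ((11/3 - 11) - 30)² = (-22/3 - 30)² = (-112/3)² = 12544/9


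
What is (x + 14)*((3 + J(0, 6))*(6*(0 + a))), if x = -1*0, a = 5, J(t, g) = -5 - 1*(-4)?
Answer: 840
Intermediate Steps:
J(t, g) = -1 (J(t, g) = -5 + 4 = -1)
x = 0
(x + 14)*((3 + J(0, 6))*(6*(0 + a))) = (0 + 14)*((3 - 1)*(6*(0 + 5))) = 14*(2*(6*5)) = 14*(2*30) = 14*60 = 840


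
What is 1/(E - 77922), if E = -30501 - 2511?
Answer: -1/110934 ≈ -9.0144e-6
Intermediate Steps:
E = -33012
1/(E - 77922) = 1/(-33012 - 77922) = 1/(-110934) = -1/110934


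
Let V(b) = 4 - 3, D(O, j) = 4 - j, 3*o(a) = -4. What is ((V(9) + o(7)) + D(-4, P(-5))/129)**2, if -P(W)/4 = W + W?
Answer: 6241/16641 ≈ 0.37504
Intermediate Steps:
P(W) = -8*W (P(W) = -4*(W + W) = -8*W)
o(a) = -4/3 (o(a) = (1/3)*(-4) = -4/3)
V(b) = 1
((V(9) + o(7)) + D(-4, P(-5))/129)**2 = ((1 - 4/3) + (4 - (-8)*(-5))/129)**2 = (-1/3 + (4 - 1*40)*(1/129))**2 = (-1/3 + (4 - 40)*(1/129))**2 = (-1/3 - 36*1/129)**2 = (-1/3 - 12/43)**2 = (-79/129)**2 = 6241/16641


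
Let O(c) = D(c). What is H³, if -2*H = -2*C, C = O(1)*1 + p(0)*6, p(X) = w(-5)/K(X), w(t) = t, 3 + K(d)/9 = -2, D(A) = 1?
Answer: 125/27 ≈ 4.6296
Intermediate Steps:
K(d) = -45 (K(d) = -27 + 9*(-2) = -27 - 18 = -45)
p(X) = ⅑ (p(X) = -5/(-45) = -5*(-1/45) = ⅑)
O(c) = 1
C = 5/3 (C = 1*1 + (⅑)*6 = 1 + ⅔ = 5/3 ≈ 1.6667)
H = 5/3 (H = -(-1)*5/3 = -½*(-10/3) = 5/3 ≈ 1.6667)
H³ = (5/3)³ = 125/27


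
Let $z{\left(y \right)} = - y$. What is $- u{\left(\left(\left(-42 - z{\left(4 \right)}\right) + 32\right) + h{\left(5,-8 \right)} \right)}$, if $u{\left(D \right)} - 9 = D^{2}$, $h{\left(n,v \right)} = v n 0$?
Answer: $-45$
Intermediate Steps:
$h{\left(n,v \right)} = 0$ ($h{\left(n,v \right)} = n v 0 = 0$)
$u{\left(D \right)} = 9 + D^{2}$
$- u{\left(\left(\left(-42 - z{\left(4 \right)}\right) + 32\right) + h{\left(5,-8 \right)} \right)} = - (9 + \left(\left(\left(-42 - \left(-1\right) 4\right) + 32\right) + 0\right)^{2}) = - (9 + \left(\left(\left(-42 - -4\right) + 32\right) + 0\right)^{2}) = - (9 + \left(\left(\left(-42 + 4\right) + 32\right) + 0\right)^{2}) = - (9 + \left(\left(-38 + 32\right) + 0\right)^{2}) = - (9 + \left(-6 + 0\right)^{2}) = - (9 + \left(-6\right)^{2}) = - (9 + 36) = \left(-1\right) 45 = -45$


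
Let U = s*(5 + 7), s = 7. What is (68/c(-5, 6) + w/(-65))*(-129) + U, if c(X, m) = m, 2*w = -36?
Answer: -91892/65 ≈ -1413.7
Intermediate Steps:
w = -18 (w = (1/2)*(-36) = -18)
U = 84 (U = 7*(5 + 7) = 7*12 = 84)
(68/c(-5, 6) + w/(-65))*(-129) + U = (68/6 - 18/(-65))*(-129) + 84 = (68*(1/6) - 18*(-1/65))*(-129) + 84 = (34/3 + 18/65)*(-129) + 84 = (2264/195)*(-129) + 84 = -97352/65 + 84 = -91892/65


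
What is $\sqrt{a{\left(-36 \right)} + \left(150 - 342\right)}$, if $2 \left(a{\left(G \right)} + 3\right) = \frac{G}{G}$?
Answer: $\frac{i \sqrt{778}}{2} \approx 13.946 i$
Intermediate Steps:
$a{\left(G \right)} = - \frac{5}{2}$ ($a{\left(G \right)} = -3 + \frac{G \frac{1}{G}}{2} = -3 + \frac{1}{2} \cdot 1 = -3 + \frac{1}{2} = - \frac{5}{2}$)
$\sqrt{a{\left(-36 \right)} + \left(150 - 342\right)} = \sqrt{- \frac{5}{2} + \left(150 - 342\right)} = \sqrt{- \frac{5}{2} - 192} = \sqrt{- \frac{389}{2}} = \frac{i \sqrt{778}}{2}$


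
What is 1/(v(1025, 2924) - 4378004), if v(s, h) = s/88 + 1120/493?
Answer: -43384/189934721651 ≈ -2.2842e-7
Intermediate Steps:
v(s, h) = 1120/493 + s/88 (v(s, h) = s*(1/88) + 1120*(1/493) = s/88 + 1120/493 = 1120/493 + s/88)
1/(v(1025, 2924) - 4378004) = 1/((1120/493 + (1/88)*1025) - 4378004) = 1/((1120/493 + 1025/88) - 4378004) = 1/(603885/43384 - 4378004) = 1/(-189934721651/43384) = -43384/189934721651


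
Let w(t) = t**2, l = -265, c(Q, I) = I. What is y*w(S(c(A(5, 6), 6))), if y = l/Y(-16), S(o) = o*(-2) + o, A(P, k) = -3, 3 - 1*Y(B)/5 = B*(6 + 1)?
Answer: -1908/115 ≈ -16.591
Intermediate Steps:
Y(B) = 15 - 35*B (Y(B) = 15 - 5*B*(6 + 1) = 15 - 5*B*7 = 15 - 35*B)
S(o) = -o (S(o) = -2*o + o = -o)
y = -53/115 (y = -265/(15 - 35*(-16)) = -265/(15 + 560) = -265/575 = -265*1/575 = -53/115 ≈ -0.46087)
y*w(S(c(A(5, 6), 6))) = -53*(-1*6)**2/115 = -53/115*(-6)**2 = -53/115*36 = -1908/115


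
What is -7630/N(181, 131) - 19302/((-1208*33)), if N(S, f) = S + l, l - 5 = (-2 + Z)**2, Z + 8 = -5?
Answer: -49371533/2730684 ≈ -18.080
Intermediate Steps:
Z = -13 (Z = -8 - 5 = -13)
l = 230 (l = 5 + (-2 - 13)**2 = 5 + (-15)**2 = 5 + 225 = 230)
N(S, f) = 230 + S (N(S, f) = S + 230 = 230 + S)
-7630/N(181, 131) - 19302/((-1208*33)) = -7630/(230 + 181) - 19302/((-1208*33)) = -7630/411 - 19302/(-39864) = -7630*1/411 - 19302*(-1/39864) = -7630/411 + 3217/6644 = -49371533/2730684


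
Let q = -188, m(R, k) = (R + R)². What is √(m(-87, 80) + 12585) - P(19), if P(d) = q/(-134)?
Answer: -94/67 + √42861 ≈ 205.63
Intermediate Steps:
m(R, k) = 4*R² (m(R, k) = (2*R)² = 4*R²)
P(d) = 94/67 (P(d) = -188/(-134) = -188*(-1/134) = 94/67)
√(m(-87, 80) + 12585) - P(19) = √(4*(-87)² + 12585) - 1*94/67 = √(4*7569 + 12585) - 94/67 = √(30276 + 12585) - 94/67 = √42861 - 94/67 = -94/67 + √42861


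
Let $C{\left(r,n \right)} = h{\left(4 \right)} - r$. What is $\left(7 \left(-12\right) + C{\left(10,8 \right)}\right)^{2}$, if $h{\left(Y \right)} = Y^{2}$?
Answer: $6084$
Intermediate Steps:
$C{\left(r,n \right)} = 16 - r$ ($C{\left(r,n \right)} = 4^{2} - r = 16 - r$)
$\left(7 \left(-12\right) + C{\left(10,8 \right)}\right)^{2} = \left(7 \left(-12\right) + \left(16 - 10\right)\right)^{2} = \left(-84 + \left(16 - 10\right)\right)^{2} = \left(-84 + 6\right)^{2} = \left(-78\right)^{2} = 6084$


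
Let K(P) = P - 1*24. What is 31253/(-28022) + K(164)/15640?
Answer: -6060923/5478301 ≈ -1.1063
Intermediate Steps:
K(P) = -24 + P (K(P) = P - 24 = -24 + P)
31253/(-28022) + K(164)/15640 = 31253/(-28022) + (-24 + 164)/15640 = 31253*(-1/28022) + 140*(1/15640) = -31253/28022 + 7/782 = -6060923/5478301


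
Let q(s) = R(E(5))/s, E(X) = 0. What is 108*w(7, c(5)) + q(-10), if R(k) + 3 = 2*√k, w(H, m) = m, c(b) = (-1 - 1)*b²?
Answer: -53997/10 ≈ -5399.7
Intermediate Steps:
c(b) = -2*b²
R(k) = -3 + 2*√k
q(s) = -3/s (q(s) = (-3 + 2*√0)/s = (-3 + 2*0)/s = (-3 + 0)/s = -3/s)
108*w(7, c(5)) + q(-10) = 108*(-2*5²) - 3/(-10) = 108*(-2*25) - 3*(-⅒) = 108*(-50) + 3/10 = -5400 + 3/10 = -53997/10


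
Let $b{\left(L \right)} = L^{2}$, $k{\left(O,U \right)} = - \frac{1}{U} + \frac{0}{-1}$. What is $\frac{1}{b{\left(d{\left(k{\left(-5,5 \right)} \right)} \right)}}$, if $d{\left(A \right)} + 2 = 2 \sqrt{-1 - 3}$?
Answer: $- \frac{3}{100} + \frac{i}{25} \approx -0.03 + 0.04 i$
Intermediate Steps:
$k{\left(O,U \right)} = - \frac{1}{U}$ ($k{\left(O,U \right)} = - \frac{1}{U} + 0 \left(-1\right) = - \frac{1}{U} + 0 = - \frac{1}{U}$)
$d{\left(A \right)} = -2 + 4 i$ ($d{\left(A \right)} = -2 + 2 \sqrt{-1 - 3} = -2 + 2 \sqrt{-4} = -2 + 2 \cdot 2 i = -2 + 4 i$)
$\frac{1}{b{\left(d{\left(k{\left(-5,5 \right)} \right)} \right)}} = \frac{1}{\left(-2 + 4 i\right)^{2}}$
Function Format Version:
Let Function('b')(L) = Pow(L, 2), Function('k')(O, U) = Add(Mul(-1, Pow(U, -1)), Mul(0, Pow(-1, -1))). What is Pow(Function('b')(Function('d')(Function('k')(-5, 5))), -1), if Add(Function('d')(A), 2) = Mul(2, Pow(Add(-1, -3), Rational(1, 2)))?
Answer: Add(Rational(-3, 100), Mul(Rational(1, 25), I)) ≈ Add(-0.030000, Mul(0.040000, I))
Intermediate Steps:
Function('k')(O, U) = Mul(-1, Pow(U, -1)) (Function('k')(O, U) = Add(Mul(-1, Pow(U, -1)), Mul(0, -1)) = Add(Mul(-1, Pow(U, -1)), 0) = Mul(-1, Pow(U, -1)))
Function('d')(A) = Add(-2, Mul(4, I)) (Function('d')(A) = Add(-2, Mul(2, Pow(Add(-1, -3), Rational(1, 2)))) = Add(-2, Mul(2, Pow(-4, Rational(1, 2)))) = Add(-2, Mul(2, Mul(2, I))) = Add(-2, Mul(4, I)))
Pow(Function('b')(Function('d')(Function('k')(-5, 5))), -1) = Pow(Pow(Add(-2, Mul(4, I)), 2), -1) = Pow(Add(-2, Mul(4, I)), -2)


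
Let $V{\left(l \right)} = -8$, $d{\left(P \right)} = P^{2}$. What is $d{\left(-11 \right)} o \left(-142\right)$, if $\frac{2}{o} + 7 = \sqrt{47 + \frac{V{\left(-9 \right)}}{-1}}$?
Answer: $\frac{34364}{7 - \sqrt{55}} \approx -82566.0$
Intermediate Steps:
$o = \frac{2}{-7 + \sqrt{55}}$ ($o = \frac{2}{-7 + \sqrt{47 - \frac{8}{-1}}} = \frac{2}{-7 + \sqrt{47 - -8}} = \frac{2}{-7 + \sqrt{47 + 8}} = \frac{2}{-7 + \sqrt{55}} \approx 4.8054$)
$d{\left(-11 \right)} o \left(-142\right) = \left(-11\right)^{2} \left(\frac{7}{3} + \frac{\sqrt{55}}{3}\right) \left(-142\right) = 121 \left(\frac{7}{3} + \frac{\sqrt{55}}{3}\right) \left(-142\right) = \left(\frac{847}{3} + \frac{121 \sqrt{55}}{3}\right) \left(-142\right) = - \frac{120274}{3} - \frac{17182 \sqrt{55}}{3}$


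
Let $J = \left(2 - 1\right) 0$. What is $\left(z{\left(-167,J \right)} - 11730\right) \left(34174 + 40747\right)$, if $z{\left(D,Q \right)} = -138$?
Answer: $-889162428$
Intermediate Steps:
$J = 0$ ($J = 1 \cdot 0 = 0$)
$\left(z{\left(-167,J \right)} - 11730\right) \left(34174 + 40747\right) = \left(-138 - 11730\right) \left(34174 + 40747\right) = \left(-11868\right) 74921 = -889162428$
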